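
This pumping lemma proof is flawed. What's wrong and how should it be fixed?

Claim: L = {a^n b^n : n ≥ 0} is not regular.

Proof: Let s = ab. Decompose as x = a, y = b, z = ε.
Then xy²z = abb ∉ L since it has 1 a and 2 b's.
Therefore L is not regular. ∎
Error: The string s = ab might be shorter than the pumping length p.

Correction: Choose s = a^p b^p to ensure |s| ≥ p. Also, the decomposition is wrong: with |xy| ≤ p, y cannot include b's when s starts with p a's.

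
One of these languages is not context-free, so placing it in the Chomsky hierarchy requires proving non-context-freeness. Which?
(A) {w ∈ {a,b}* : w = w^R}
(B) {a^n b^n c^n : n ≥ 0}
(B) {a^n b^n c^n : n ≥ 0}

(B) {a^n b^n c^n : n ≥ 0} requires the CFL pumping lemma.

- {w ∈ {a,b}* : w = w^R} is context-free (but not regular)
  • Can be shown non-regular with the regular pumping lemma
  • After pumping, the string is no longer symmetric

- {a^n b^n c^n : n ≥ 0} is NOT context-free
  • Requires the CFL pumping lemma to prove
  • Cannot maintain three equal counts simultaneously

The CFL pumping lemma is "stronger" in that it can prove non-membership
in the larger class of context-free languages.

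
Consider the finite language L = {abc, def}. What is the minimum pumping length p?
p = 4

For a finite language L, the pumping lemma holds vacuously if p > max|s| for s ∈ L.

The longest string in L = {abc, def} has length 3.
If p = 4, then no string s ∈ L has |s| ≥ p, so the condition is vacuously true.

The minimum pumping length is p = 4.

Why no smaller p works: for any p ≤ 3, the longest string s ∈ L has |s| = 3 ≥ p, so it would
have to be pumpable; but pumping up (i = 2, 3, ...) produces ever longer strings, which cannot all lie in the
finite language L. So the pumping property fails for every p ≤ 3.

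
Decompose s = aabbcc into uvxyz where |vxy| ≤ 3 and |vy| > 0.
u='aa', v='b', x='b', y='c', z='c'

For s = aabbcc with pumping length p = 3:

One valid decomposition:
- u = 'aa'
- v = 'b'
- x = 'b'
- y = 'c'
- z = 'c'

Verification:
- uvxyz = 'aa' + 'b' + 'b' + 'c' + 'c' = aabbcc ✓
- |vxy| = |'bbc'| = 3 ≤ 3 ✓
- |vy| = |'bc'| = 2 > 0 ✓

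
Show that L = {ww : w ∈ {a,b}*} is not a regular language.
Assume for contradiction that L is regular, and let p ≥ 1 be the pumping length given by the pumping lemma.
Choose s = a^p b a^p b. Then s ∈ L (take w = a^p b) and |s| = 2p + 2 ≥ p.
By the pumping lemma, s = xyz for some x, y, z with |xy| ≤ p, |y| ≥ 1, and xy^i z ∈ L for every i ≥ 0.
Since |xy| ≤ p and the first p symbols of s are all a's, y = a^k for some k with 1 ≤ k ≤ p.

Take i = 2: t = xy²z = a^(p + k) b a^p b.
Suppose t = uu for some string u. The string t contains exactly two b's and ends in b, so u contains exactly one b and ends in b; hence u = a^j b for some j, and uu = a^j b a^j b. Comparing with t = a^(p + k) b a^p b forces j = p + k (first block) and j = p (second block), which is impossible since k ≥ 1. So t ∉ L.

This contradicts the pumping lemma, which requires xy^i z ∈ L for all i ≥ 0.
Hence L = {ww : w ∈ {a,b}*} is not regular. ∎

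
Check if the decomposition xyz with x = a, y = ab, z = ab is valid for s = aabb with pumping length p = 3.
Violated: xyz = s

The decomposition x = a, y = ab, z = ab for s = aabb with p = 3
violates the constraint: xyz = s

xyz = 'a' + 'ab' + 'ab' = 'aabab' ≠ 'aabb' = s. The decomposition doesn't reconstruct s.

Pumping lemma constraints:
1. xyz = s (decomposition is valid)
2. |xy| ≤ p
3. |y| > 0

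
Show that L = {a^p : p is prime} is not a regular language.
Assume for contradiction that L is regular, and let p ≥ 1 be the pumping length given by the pumping lemma.
Choose a prime q with q ≥ p (one exists because there are infinitely many primes) and let s = a^q. Then s ∈ L and |s| = q ≥ p.
By the pumping lemma, s = xyz for some x, y, z with |xy| ≤ p, |y| ≥ 1, and xy^i z ∈ L for every i ≥ 0.
Here y = a^k for some k with 1 ≤ k ≤ p, and xy^i z = a^(q + (i − 1)k) for every i ≥ 0.

Take i = q + 1: |xy^(q+1) z| = q + qk = q(k + 1).
Both factors satisfy q ≥ 2 and k + 1 ≥ 2, so q(k + 1) is composite, and xy^(q+1) z ∉ L.

This contradicts the pumping lemma, which requires xy^i z ∈ L for all i ≥ 0.
Hence L = {a^p : p is prime} is not regular. ∎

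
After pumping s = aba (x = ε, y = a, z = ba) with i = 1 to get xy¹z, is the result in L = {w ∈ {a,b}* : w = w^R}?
Yes

xy¹z = ε · a · ba = aba.
aba reversed is aba, the same string, so it is a palindrome and is in L.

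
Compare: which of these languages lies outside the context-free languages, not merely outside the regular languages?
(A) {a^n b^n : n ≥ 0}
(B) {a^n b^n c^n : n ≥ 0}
(B) {a^n b^n c^n : n ≥ 0}

(B) {a^n b^n c^n : n ≥ 0} requires the CFL pumping lemma.

- {a^n b^n : n ≥ 0} is context-free (but not regular)
  • Can be shown non-regular with the regular pumping lemma
  • After pumping, the number of a's and b's become unequal

- {a^n b^n c^n : n ≥ 0} is NOT context-free
  • Requires the CFL pumping lemma to prove
  • Cannot maintain three equal counts simultaneously

The CFL pumping lemma is "stronger" in that it can prove non-membership
in the larger class of context-free languages.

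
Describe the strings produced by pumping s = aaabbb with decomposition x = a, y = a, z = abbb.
{xy^i z : i ≥ 0} = {a^(2+i) b^3 : i ≥ 0} = {aabbb, aaabbb, aaaabbb, ...}

With x = a, y = a, z = abbb: Starting with aaabbb and pumping the second 'a', we get strings with 2+i a's followed by 3 b's for i = 0, 1, 2, ...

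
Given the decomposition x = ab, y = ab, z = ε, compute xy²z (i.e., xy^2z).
ababab

Given x = 'ab', y = 'ab', z = '' and i = 2:

xy^2z = x + y·y·...·y (2 times) + z
       = 'ab' + 'ab'^2 + ''
       = 'ab' + 'abab' + ''
       = 'ababab'

The pumped string is 'ababab' with length 6.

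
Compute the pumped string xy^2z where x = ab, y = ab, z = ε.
ababab

Given x = 'ab', y = 'ab', z = '' and i = 2:

xy^2z = x + y·y·...·y (2 times) + z
       = 'ab' + 'ab'^2 + ''
       = 'ab' + 'abab' + ''
       = 'ababab'

The pumped string is 'ababab' with length 6.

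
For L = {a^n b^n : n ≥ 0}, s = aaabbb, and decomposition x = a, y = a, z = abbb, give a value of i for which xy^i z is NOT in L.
i = 3

xy³z = a · aaa · abbb = aaaaabbb; aaaaabbb has 5 a's and 3 b's; 5 ≠ 3, so it is not in L.
(Other choices also work, e.g. i = 0, 2; only i = 1 is guaranteed to stay in L since xy¹z = s.)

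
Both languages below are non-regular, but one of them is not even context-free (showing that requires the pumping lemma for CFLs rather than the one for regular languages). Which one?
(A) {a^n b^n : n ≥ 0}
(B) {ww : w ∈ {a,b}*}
(B) {ww : w ∈ {a,b}*}

(B) {ww : w ∈ {a,b}*} requires the CFL pumping lemma.

- {a^n b^n : n ≥ 0} is context-free (but not regular)
  • Can be shown non-regular with the regular pumping lemma
  • After pumping, the number of a's and b's become unequal

- {ww : w ∈ {a,b}*} is NOT context-free
  • Requires the CFL pumping lemma to prove
  • Even a PDA cannot compare two arbitrary halves symbol by symbol; CFL pumping on a^p b^p a^p b^p fails

The CFL pumping lemma is "stronger" in that it can prove non-membership
in the larger class of context-free languages.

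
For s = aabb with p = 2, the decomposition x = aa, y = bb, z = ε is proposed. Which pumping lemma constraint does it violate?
Violated: |xy| ≤ p

The decomposition x = aa, y = bb, z = ε for s = aabb with p = 2
violates the constraint: |xy| ≤ p

|xy| = |aabb| = 4 > 2 = p. The decomposition puts too many characters in xy.

Pumping lemma constraints:
1. xyz = s (decomposition is valid)
2. |xy| ≤ p
3. |y| > 0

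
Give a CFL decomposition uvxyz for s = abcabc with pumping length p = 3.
u='ab', v='c', x='a', y='b', z='c'

For s = abcabc with pumping length p = 3:

One valid decomposition:
- u = 'ab'
- v = 'c'
- x = 'a'
- y = 'b'
- z = 'c'

Verification:
- uvxyz = 'ab' + 'c' + 'a' + 'b' + 'c' = abcabc ✓
- |vxy| = |'cab'| = 3 ≤ 3 ✓
- |vy| = |'cb'| = 2 > 0 ✓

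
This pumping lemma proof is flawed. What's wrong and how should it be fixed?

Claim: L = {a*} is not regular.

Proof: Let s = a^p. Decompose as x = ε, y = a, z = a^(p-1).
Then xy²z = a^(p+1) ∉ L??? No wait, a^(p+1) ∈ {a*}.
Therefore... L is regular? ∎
Error: The proof attempts to show a*  is not regular, but a* IS regular!

Correction: a* is a regular language (recognized by a simple DFA with one accepting state and self-loop on 'a'). The pumping lemma can only prove non-regularity, not regularity. For regular languages, pumping always works.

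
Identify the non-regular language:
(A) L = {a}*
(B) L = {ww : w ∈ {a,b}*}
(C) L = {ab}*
(B) {ww : w ∈ {a,b}*}

(B) L = {ww : w ∈ {a,b}*} is NOT regular.

The pumping lemma can be used to prove this:
After pumping, the two halves no longer match

The other languages are regular because they can be recognized by finite automata.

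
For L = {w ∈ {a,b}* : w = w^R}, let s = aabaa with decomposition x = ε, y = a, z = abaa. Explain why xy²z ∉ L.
xy²z = aaabaa ∉ L

Pumping with i = 2 replaces y = a by y² = aa:
- Original: s = xyz = aabaa; aabaa reversed is aabaa, the same string, so it is a palindrome and is in L
- Pumped: xy²z = ε · aa · abaa = aaabaa
- aaabaa reversed is aabaaa ≠ aaabaa, so it is not a palindrome and is not in L

The pumping lemma would require xy²z ∈ L, so this decomposition yields a contradiction.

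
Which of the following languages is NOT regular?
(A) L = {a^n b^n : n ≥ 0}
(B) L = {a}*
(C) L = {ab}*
(A) {a^n b^n : n ≥ 0}

(A) L = {a^n b^n : n ≥ 0} is NOT regular.

The pumping lemma can be used to prove this:
After pumping, the number of a's and b's become unequal

The other languages are regular because they can be recognized by finite automata.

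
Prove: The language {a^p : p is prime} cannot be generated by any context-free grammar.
Assume for contradiction that L is context-free, and let p ≥ 1 be the pumping length given by the pumping lemma for CFLs.
Choose a prime q with q ≥ p and let s = a^q. Then s ∈ L and |s| = q ≥ p.
By the CFL pumping lemma, s = uvxyz for some u, v, x, y, z with |vxy| ≤ p, |vy| ≥ 1, and uv^i xy^i z ∈ L for every i ≥ 0.
All symbols are a's, so only lengths matter: let k = |vy|, with 1 ≤ k ≤ p. Then |uv^i xy^i z| = q + (i − 1)k.

Take i = q + 1: the length is q + qk = q(k + 1).
Both factors satisfy q ≥ 2 and k + 1 ≥ 2, so q(k + 1) is composite and uv^(q+1) xy^(q+1) z ∉ L.

This contradicts the CFL pumping lemma, which requires uv^i xy^i z ∈ L for all i ≥ 0.
Hence L = {a^p : p is prime} is not context-free. ∎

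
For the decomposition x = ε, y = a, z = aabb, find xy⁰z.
aabb

Given x = '', y = 'a', z = 'aabb' and i = 0:

xy^0z = x + y·y·...·y (0 times) + z
       = '' + 'a'^0 + 'aabb'
       = '' + '' + 'aabb'
       = 'aabb'

The pumped string is 'aabb' with length 4.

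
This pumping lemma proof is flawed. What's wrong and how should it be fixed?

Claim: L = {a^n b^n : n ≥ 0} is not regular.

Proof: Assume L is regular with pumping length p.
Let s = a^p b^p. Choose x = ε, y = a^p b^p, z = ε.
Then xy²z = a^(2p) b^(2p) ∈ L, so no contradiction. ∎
Error: The decomposition violates |xy| ≤ p. With y = a^p b^p, |xy| = |y| = 2p > p. (The proof also miscomputes xy²z, which would be a^p b^p a^p b^p rather than a^(2p) b^(2p), and it wrongly treats one harmless decomposition as settling the matter — the prover does not get to choose the decomposition.)

Correction: The pumping lemma requires |xy| ≤ p, and the argument must handle every decomposition satisfying |xy| ≤ p, |y| ≥ 1. Since s starts with p a's, any such y consists only of a's, say y = a^k with k ≥ 1. Then xy²z = a^(p+k) b^p has unequal numbers of a's and b's, so xy²z ∉ L — the required contradiction.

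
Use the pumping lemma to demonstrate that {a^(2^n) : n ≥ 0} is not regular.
Assume for contradiction that L is regular, and let p ≥ 1 be the pumping length given by the pumping lemma.
Choose s = a^(2^p). Then s ∈ L and |s| = 2^p ≥ p.
By the pumping lemma, s = xyz for some x, y, z with |xy| ≤ p, |y| ≥ 1, and xy^i z ∈ L for every i ≥ 0.
Here y = a^k for some k with 1 ≤ k ≤ |xy| ≤ p, and p < 2^p.

Take i = 2: |xy²z| = 2^p + k.
Now 2^p < 2^p + k ≤ 2^p + p < 2^p + 2^p = 2^(p+1).
So |xy²z| lies strictly between the consecutive powers of two 2^p and 2^(p+1), hence is not a power of 2, and xy²z ∉ L.

This contradicts the pumping lemma, which requires xy^i z ∈ L for all i ≥ 0.
Hence L = {a^(2^n) : n ≥ 0} is not regular. ∎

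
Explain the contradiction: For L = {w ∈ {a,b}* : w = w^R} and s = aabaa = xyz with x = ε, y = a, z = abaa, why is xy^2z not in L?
xy²z = aaabaa ∉ L

Pumping with i = 2 replaces y = a by y² = aa:
- Original: s = xyz = aabaa; aabaa reversed is aabaa, the same string, so it is a palindrome and is in L
- Pumped: xy²z = ε · aa · abaa = aaabaa
- aaabaa reversed is aabaaa ≠ aaabaa, so it is not a palindrome and is not in L

The pumping lemma would require xy²z ∈ L, so this decomposition yields a contradiction.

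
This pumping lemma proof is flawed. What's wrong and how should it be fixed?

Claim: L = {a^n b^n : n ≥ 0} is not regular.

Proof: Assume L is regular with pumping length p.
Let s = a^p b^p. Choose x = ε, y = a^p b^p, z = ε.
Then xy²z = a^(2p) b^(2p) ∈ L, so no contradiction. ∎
Error: The decomposition violates |xy| ≤ p. With y = a^p b^p, |xy| = |y| = 2p > p. (The proof also miscomputes xy²z, which would be a^p b^p a^p b^p rather than a^(2p) b^(2p), and it wrongly treats one harmless decomposition as settling the matter — the prover does not get to choose the decomposition.)

Correction: The pumping lemma requires |xy| ≤ p, and the argument must handle every decomposition satisfying |xy| ≤ p, |y| ≥ 1. Since s starts with p a's, any such y consists only of a's, say y = a^k with k ≥ 1. Then xy²z = a^(p+k) b^p has unequal numbers of a's and b's, so xy²z ∉ L — the required contradiction.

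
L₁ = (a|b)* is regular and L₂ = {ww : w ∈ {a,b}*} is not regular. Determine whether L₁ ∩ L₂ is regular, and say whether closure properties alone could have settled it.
No — L₁ ∩ L₂ is not regular.

(a|b)* is all strings over {a,b}, so L₁ ∩ L₂ = {ww : w ∈ {a,b}*} = L₂ itself, which is not regular (pump s = a^p b a^p b).

Note that the bare facts "L₁ regular, L₂ non-regular" do not settle the question by themselves: the closure of regular languages under ∪, ∩, complement and difference applies only when BOTH operands are regular. With a non-regular operand the result can come out regular or non-regular depending on the specific languages, so one has to work out L₁ ∩ L₂ for this particular pair, as above.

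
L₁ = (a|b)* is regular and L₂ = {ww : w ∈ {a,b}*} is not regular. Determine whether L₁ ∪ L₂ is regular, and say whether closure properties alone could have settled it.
Yes — L₁ ∪ L₂ is regular.

{ww} ⊆ (a|b)*, so L₁ ∪ L₂ = (a|b)*, which is regular.

Note that the bare facts "L₁ regular, L₂ non-regular" do not settle the question by themselves: the closure of regular languages under ∪, ∩, complement and difference applies only when BOTH operands are regular. With a non-regular operand the result can come out regular or non-regular depending on the specific languages, so one has to work out L₁ ∪ L₂ for this particular pair, as above.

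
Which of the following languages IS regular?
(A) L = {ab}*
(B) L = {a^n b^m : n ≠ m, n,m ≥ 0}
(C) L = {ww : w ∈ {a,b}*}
(A) {ab}*

(A) L = {ab}* is regular.

This can be recognized by a finite automaton (DFA/NFA).
Regular expressions like {ab}* define regular languages.

The other choices are not regular:
- {a^n b^m : n ≠ m, n,m ≥ 0}: After pumping a's, we can make n = m
- {ww : w ∈ {a,b}*}: After pumping, the two halves no longer match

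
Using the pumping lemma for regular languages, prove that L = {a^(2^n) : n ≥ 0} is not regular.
Assume for contradiction that L is regular, and let p ≥ 1 be the pumping length given by the pumping lemma.
Choose s = a^(2^p). Then s ∈ L and |s| = 2^p ≥ p.
By the pumping lemma, s = xyz for some x, y, z with |xy| ≤ p, |y| ≥ 1, and xy^i z ∈ L for every i ≥ 0.
Here y = a^k for some k with 1 ≤ k ≤ |xy| ≤ p, and p < 2^p.

Take i = 2: |xy²z| = 2^p + k.
Now 2^p < 2^p + k ≤ 2^p + p < 2^p + 2^p = 2^(p+1).
So |xy²z| lies strictly between the consecutive powers of two 2^p and 2^(p+1), hence is not a power of 2, and xy²z ∉ L.

This contradicts the pumping lemma, which requires xy^i z ∈ L for all i ≥ 0.
Hence L = {a^(2^n) : n ≥ 0} is not regular. ∎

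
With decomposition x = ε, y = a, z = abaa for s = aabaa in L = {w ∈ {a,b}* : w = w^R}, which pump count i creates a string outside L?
i = 2

xy²z = ε · aa · abaa = aaabaa; aaabaa reversed is aabaaa ≠ aaabaa, so it is not a palindrome and is not in L.
(Other choices also work, e.g. i = 0, 3; only i = 1 is guaranteed to stay in L since xy¹z = s.)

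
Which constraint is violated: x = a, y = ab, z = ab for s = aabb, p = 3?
Violated: xyz = s

The decomposition x = a, y = ab, z = ab for s = aabb with p = 3
violates the constraint: xyz = s

xyz = 'a' + 'ab' + 'ab' = 'aabab' ≠ 'aabb' = s. The decomposition doesn't reconstruct s.

Pumping lemma constraints:
1. xyz = s (decomposition is valid)
2. |xy| ≤ p
3. |y| > 0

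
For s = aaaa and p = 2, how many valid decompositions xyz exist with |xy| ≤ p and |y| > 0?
3

For s = 'aaaa' with pumping length p = 2:

Constraints: |xy| ≤ 2, |y| > 0

Valid decompositions (|xy| ≤ p, |y| ≥ 1):
  • x='', y='a', z='aaa'
  • x='a', y='a', z='aa'
  • x='', y='aa', z='aa'

Total count: 3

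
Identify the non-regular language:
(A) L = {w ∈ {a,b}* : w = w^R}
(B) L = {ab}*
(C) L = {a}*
(A) {w ∈ {a,b}* : w = w^R}

(A) L = {w ∈ {a,b}* : w = w^R} is NOT regular.

The pumping lemma can be used to prove this:
After pumping, the string is no longer symmetric

The other languages are regular because they can be recognized by finite automata.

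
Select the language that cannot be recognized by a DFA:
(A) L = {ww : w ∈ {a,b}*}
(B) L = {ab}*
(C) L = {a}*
(A) {ww : w ∈ {a,b}*}

(A) L = {ww : w ∈ {a,b}*} is NOT regular.

The pumping lemma can be used to prove this:
After pumping, the two halves no longer match

The other languages are regular because they can be recognized by finite automata.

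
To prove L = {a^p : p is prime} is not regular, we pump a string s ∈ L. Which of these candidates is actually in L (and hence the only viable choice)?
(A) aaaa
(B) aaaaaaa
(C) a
(B) aaaaaaa

The pumping lemma is applied to a string s that lies in L, so first check membership of each option:
- (A) aaaa has length 4 = 2 × 2, which is not prime, so it is not in L ✗
- (B) aaaaaaa has length 7, which is prime, so it is in L ✓
- (C) a has length 1, which is not prime, so it is not in L ✗

Only (B) aaaaaaa is in L, so it is the only candidate that could play the role of s.
(In a complete proof one picks s in terms of the pumping length p so that |s| ≥ p is guaranteed; a fixed string like aaaaaaa illustrates the shape of such an s.)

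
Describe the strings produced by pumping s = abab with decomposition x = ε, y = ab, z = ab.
{xy^i z : i ≥ 0} = {(ab)^(i+1) : i ≥ 0} = {ab, abab, ababab, ...}

With x = ε, y = ab, z = ab: Pumping 'ab' gives strings of alternating a's and b's.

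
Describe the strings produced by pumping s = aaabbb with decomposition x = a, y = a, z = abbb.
{xy^i z : i ≥ 0} = {a^(2+i) b^3 : i ≥ 0} = {aabbb, aaabbb, aaaabbb, ...}

With x = a, y = a, z = abbb: Starting with aaabbb and pumping the second 'a', we get strings with 2+i a's followed by 3 b's for i = 0, 1, 2, ...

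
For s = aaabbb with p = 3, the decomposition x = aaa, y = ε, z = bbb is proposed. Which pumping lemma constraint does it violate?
Violated: |y| > 0

The decomposition x = aaa, y = ε, z = bbb for s = aaabbb with p = 3
violates the constraint: |y| > 0

|y| = 0, but the pumping lemma requires |y| > 0 (y must be non-empty).

Pumping lemma constraints:
1. xyz = s (decomposition is valid)
2. |xy| ≤ p
3. |y| > 0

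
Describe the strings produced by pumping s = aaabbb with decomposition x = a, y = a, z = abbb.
{xy^i z : i ≥ 0} = {a^(2+i) b^3 : i ≥ 0} = {aabbb, aaabbb, aaaabbb, ...}

With x = a, y = a, z = abbb: Starting with aaabbb and pumping the second 'a', we get strings with 2+i a's followed by 3 b's for i = 0, 1, 2, ...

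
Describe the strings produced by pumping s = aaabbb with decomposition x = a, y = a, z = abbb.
{xy^i z : i ≥ 0} = {a^(2+i) b^3 : i ≥ 0} = {aabbb, aaabbb, aaaabbb, ...}

With x = a, y = a, z = abbb: Starting with aaabbb and pumping the second 'a', we get strings with 2+i a's followed by 3 b's for i = 0, 1, 2, ...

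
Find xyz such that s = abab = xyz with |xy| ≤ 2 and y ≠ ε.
x = '', y = 'ab', z = 'ab'

For s = abab and p = 2, one valid decomposition is:
- x = '' (length 0)
- y = 'ab' (length 2)
- z = 'ab' (length 2)

Verification:
- xyz = '' + 'ab' + 'ab' = abab ✓
- |xy| = 2 ≤ 2 ✓
- |y| = 2 > 0 ✓

All pumping lemma constraints are satisfied.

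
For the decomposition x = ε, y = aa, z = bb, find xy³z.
aaaaaabb

Given x = '', y = 'aa', z = 'bb' and i = 3:

xy^3z = x + y·y·...·y (3 times) + z
       = '' + 'aa'^3 + 'bb'
       = '' + 'aaaaaa' + 'bb'
       = 'aaaaaabb'

The pumped string is 'aaaaaabb' with length 8.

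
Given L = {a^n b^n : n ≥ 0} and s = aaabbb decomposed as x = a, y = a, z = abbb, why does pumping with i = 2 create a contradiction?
xy²z = aaaabbb ∉ L

Pumping with i = 2 replaces y = a by y² = aa:
- Original: s = xyz = aaabbb; aaabbb = a^3 b^3 has equal counts (3 = 3), so it is in L
- Pumped: xy²z = a · aa · abbb = aaaabbb
- aaaabbb has 4 a's and 3 b's; 4 ≠ 3, so it is not in L

The pumping lemma would require xy²z ∈ L, so this decomposition yields a contradiction.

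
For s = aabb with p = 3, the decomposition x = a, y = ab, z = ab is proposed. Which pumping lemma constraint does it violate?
Violated: xyz = s

The decomposition x = a, y = ab, z = ab for s = aabb with p = 3
violates the constraint: xyz = s

xyz = 'a' + 'ab' + 'ab' = 'aabab' ≠ 'aabb' = s. The decomposition doesn't reconstruct s.

Pumping lemma constraints:
1. xyz = s (decomposition is valid)
2. |xy| ≤ p
3. |y| > 0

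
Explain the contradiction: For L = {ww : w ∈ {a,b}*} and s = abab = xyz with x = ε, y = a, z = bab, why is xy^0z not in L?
xy⁰z = bab ∉ L

Pumping with i = 0 replaces y = a by y⁰ = ε:
- Original: s = xyz = abab; abab splits into halves ab · ab, which are equal, so it is in L (w = ab)
- Pumped: xy⁰z = ε · ε · bab = bab
- bab has odd length 3, so it cannot be written as ww and is not in L

The pumping lemma would require xy⁰z ∈ L, so this decomposition yields a contradiction.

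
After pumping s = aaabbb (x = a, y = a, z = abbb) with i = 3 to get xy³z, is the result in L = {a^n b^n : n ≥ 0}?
No

xy³z = a · aaa · abbb = aaaaabbb.
aaaaabbb has 5 a's and 3 b's; 5 ≠ 3, so it is not in L.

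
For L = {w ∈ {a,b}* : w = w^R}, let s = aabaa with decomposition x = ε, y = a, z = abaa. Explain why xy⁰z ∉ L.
xy⁰z = abaa ∉ L

Pumping with i = 0 replaces y = a by y⁰ = ε:
- Original: s = xyz = aabaa; aabaa reversed is aabaa, the same string, so it is a palindrome and is in L
- Pumped: xy⁰z = ε · ε · abaa = abaa
- abaa reversed is aaba ≠ abaa, so it is not a palindrome and is not in L

The pumping lemma would require xy⁰z ∈ L, so this decomposition yields a contradiction.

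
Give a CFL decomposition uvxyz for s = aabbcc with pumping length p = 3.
u='aa', v='b', x='b', y='c', z='c'

For s = aabbcc with pumping length p = 3:

One valid decomposition:
- u = 'aa'
- v = 'b'
- x = 'b'
- y = 'c'
- z = 'c'

Verification:
- uvxyz = 'aa' + 'b' + 'b' + 'c' + 'c' = aabbcc ✓
- |vxy| = |'bbc'| = 3 ≤ 3 ✓
- |vy| = |'bc'| = 2 > 0 ✓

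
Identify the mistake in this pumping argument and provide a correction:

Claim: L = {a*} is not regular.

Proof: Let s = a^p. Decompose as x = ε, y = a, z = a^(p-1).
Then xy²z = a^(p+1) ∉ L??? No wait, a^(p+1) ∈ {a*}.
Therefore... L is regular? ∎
Error: The proof attempts to show a*  is not regular, but a* IS regular!

Correction: a* is a regular language (recognized by a simple DFA with one accepting state and self-loop on 'a'). The pumping lemma can only prove non-regularity, not regularity. For regular languages, pumping always works.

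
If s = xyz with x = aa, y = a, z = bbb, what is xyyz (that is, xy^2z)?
aaaabbb

Given x = 'aa', y = 'a', z = 'bbb' and i = 2:

xy^2z = x + y·y·...·y (2 times) + z
       = 'aa' + 'a'^2 + 'bbb'
       = 'aa' + 'aa' + 'bbb'
       = 'aaaabbb'

The pumped string is 'aaaabbb' with length 7.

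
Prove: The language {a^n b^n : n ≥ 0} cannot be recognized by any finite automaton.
Assume for contradiction that L is regular, and let p ≥ 1 be the pumping length given by the pumping lemma.
Choose s = a^p b^p. Then s ∈ L and |s| = 2p ≥ p.
By the pumping lemma, s = xyz for some x, y, z with |xy| ≤ p, |y| ≥ 1, and xy^i z ∈ L for every i ≥ 0.
Since |xy| ≤ p and the first p symbols of s are all a's, we must have y = a^k for some k with 1 ≤ k ≤ p.

Take i = 0: xy⁰z = a^(p − k) b^p.
This string has p − k a's but p b's, and p − k < p because k ≥ 1. So xy⁰z ∉ L.

This contradicts the pumping lemma, which requires xy^i z ∈ L for all i ≥ 0.
Hence L = {a^n b^n : n ≥ 0} is not regular. ∎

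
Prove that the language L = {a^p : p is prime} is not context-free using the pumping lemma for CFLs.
Assume for contradiction that L is context-free, and let p ≥ 1 be the pumping length given by the pumping lemma for CFLs.
Choose a prime q with q ≥ p and let s = a^q. Then s ∈ L and |s| = q ≥ p.
By the CFL pumping lemma, s = uvxyz for some u, v, x, y, z with |vxy| ≤ p, |vy| ≥ 1, and uv^i xy^i z ∈ L for every i ≥ 0.
All symbols are a's, so only lengths matter: let k = |vy|, with 1 ≤ k ≤ p. Then |uv^i xy^i z| = q + (i − 1)k.

Take i = q + 1: the length is q + qk = q(k + 1).
Both factors satisfy q ≥ 2 and k + 1 ≥ 2, so q(k + 1) is composite and uv^(q+1) xy^(q+1) z ∉ L.

This contradicts the CFL pumping lemma, which requires uv^i xy^i z ∈ L for all i ≥ 0.
Hence L = {a^p : p is prime} is not context-free. ∎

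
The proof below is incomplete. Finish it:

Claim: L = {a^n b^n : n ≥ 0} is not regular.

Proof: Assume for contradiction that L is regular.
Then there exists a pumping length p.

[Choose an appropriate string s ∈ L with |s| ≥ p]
s = a^p b^p

This string is in L (has equal a's and b's) and has length 2p ≥ p.
Any decomposition xyz with |xy| ≤ p means y consists only of a's,
so pumping will unbalance the counts.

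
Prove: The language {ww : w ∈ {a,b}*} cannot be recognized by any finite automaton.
Assume for contradiction that L is regular, and let p ≥ 1 be the pumping length given by the pumping lemma.
Choose s = a^p b a^p b. Then s ∈ L (take w = a^p b) and |s| = 2p + 2 ≥ p.
By the pumping lemma, s = xyz for some x, y, z with |xy| ≤ p, |y| ≥ 1, and xy^i z ∈ L for every i ≥ 0.
Since |xy| ≤ p and the first p symbols of s are all a's, y = a^k for some k with 1 ≤ k ≤ p.

Take i = 2: t = xy²z = a^(p + k) b a^p b.
Suppose t = uu for some string u. The string t contains exactly two b's and ends in b, so u contains exactly one b and ends in b; hence u = a^j b for some j, and uu = a^j b a^j b. Comparing with t = a^(p + k) b a^p b forces j = p + k (first block) and j = p (second block), which is impossible since k ≥ 1. So t ∉ L.

This contradicts the pumping lemma, which requires xy^i z ∈ L for all i ≥ 0.
Hence L = {ww : w ∈ {a,b}*} is not regular. ∎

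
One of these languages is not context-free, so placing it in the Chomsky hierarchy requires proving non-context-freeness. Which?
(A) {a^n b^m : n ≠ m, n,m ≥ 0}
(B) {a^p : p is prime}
(B) {a^p : p is prime}

(B) {a^p : p is prime} requires the CFL pumping lemma.

- {a^n b^m : n ≠ m, n,m ≥ 0} is context-free (but not regular)
  • Can be shown non-regular with the regular pumping lemma
  • After pumping a's, we can make n = m

- {a^p : p is prime} is NOT context-free
  • Requires the CFL pumping lemma to prove
  • The CFL pumping lemma also fails because prime gaps are unbounded

The CFL pumping lemma is "stronger" in that it can prove non-membership
in the larger class of context-free languages.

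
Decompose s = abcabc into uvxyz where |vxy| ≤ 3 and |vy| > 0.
u='ab', v='c', x='a', y='b', z='c'

For s = abcabc with pumping length p = 3:

One valid decomposition:
- u = 'ab'
- v = 'c'
- x = 'a'
- y = 'b'
- z = 'c'

Verification:
- uvxyz = 'ab' + 'c' + 'a' + 'b' + 'c' = abcabc ✓
- |vxy| = |'cab'| = 3 ≤ 3 ✓
- |vy| = |'cb'| = 2 > 0 ✓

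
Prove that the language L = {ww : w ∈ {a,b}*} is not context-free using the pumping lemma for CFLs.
Assume for contradiction that L is context-free, and let p ≥ 1 be the pumping length given by the pumping lemma for CFLs.
Choose s = a^p b^p a^p b^p. Then s ∈ L (take w = a^p b^p) and |s| = 4p ≥ p.
By the CFL pumping lemma, s = uvxyz for some u, v, x, y, z with |vxy| ≤ p, |vy| ≥ 1, and uv^i xy^i z ∈ L for every i ≥ 0.

Write s as four blocks A₁ B₁ A₂ B₂ with A₁ = A₂ = a^p and B₁ = B₂ = b^p. Since |vxy| ≤ p, the window vxy lies inside at most two adjacent blocks. Take i = 0 and let t = uxz, so |t| = 4p − |vy| with 1 ≤ |vy| ≤ p. If |t| is odd, t ∉ L immediately, so assume |vy| is even (hence |vy| ≥ 2) and |t|/2 = 2p − |vy|/2, which satisfies p ≤ |t|/2 ≤ 2p − 1.

Case 1 (vxy inside A₁B₁): t = a^(p−j) b^(p−l) a^p b^p with j + l = |vy|. The second half of t has length < 2p, so it is a suffix of the trailing a^p b^p and ends in b; the first half is a^(p−j) b^(p−l) a^((j+l)/2), which ends in a because (j+l)/2 ≥ 1. The halves differ, so t ∉ L.

Case 2 (vxy inside B₁A₂, straddling the middle): t = a^p b^(p−j) a^(p−l) b^p with j + l = |vy|. If t = ww, then w is a prefix of t of length ≥ p, so w begins with a^p; and w is a suffix of t of length ≥ p, so w ends with b^p. That forces |w| ≥ 2p, contradicting |w| = |t|/2 ≤ 2p − 1. So t ∉ L.

Case 3 (vxy inside A₂B₂): t = a^p b^p a^(p−j) b^(p−l) with j + l = |vy|. The first half of t is a prefix of a^p b^p, so it begins with a; the second half is b^((j+l)/2) a^(p−j) b^(p−l), which begins with b. The halves differ, so t ∉ L.

In every case uv⁰xy⁰z = uxz ∉ L.

This contradicts the CFL pumping lemma, which requires uv^i xy^i z ∈ L for all i ≥ 0.
Hence L = {ww : w ∈ {a,b}*} is not context-free. ∎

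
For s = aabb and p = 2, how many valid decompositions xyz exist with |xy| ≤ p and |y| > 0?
3

For s = 'aabb' with pumping length p = 2:

Constraints: |xy| ≤ 2, |y| > 0

Valid decompositions (|xy| ≤ p, |y| ≥ 1):
  • x='', y='a', z='abb'
  • x='a', y='a', z='bb'
  • x='', y='aa', z='bb'

Total count: 3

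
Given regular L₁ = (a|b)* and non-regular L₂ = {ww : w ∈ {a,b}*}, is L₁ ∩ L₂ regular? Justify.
No — L₁ ∩ L₂ is not regular.

(a|b)* is all strings over {a,b}, so L₁ ∩ L₂ = {ww : w ∈ {a,b}*} = L₂ itself, which is not regular (pump s = a^p b a^p b).

Note that the bare facts "L₁ regular, L₂ non-regular" do not settle the question by themselves: the closure of regular languages under ∪, ∩, complement and difference applies only when BOTH operands are regular. With a non-regular operand the result can come out regular or non-regular depending on the specific languages, so one has to work out L₁ ∩ L₂ for this particular pair, as above.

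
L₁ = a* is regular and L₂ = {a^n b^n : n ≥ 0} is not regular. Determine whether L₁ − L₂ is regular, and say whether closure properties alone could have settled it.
Yes — L₁ − L₂ is regular.

The only string of a* that lies in {a^n b^n} is ε, so L₁ − L₂ = a* − {ε} = a⁺ = aa*, which is regular.

Note that the bare facts "L₁ regular, L₂ non-regular" do not settle the question by themselves: the closure of regular languages under ∪, ∩, complement and difference applies only when BOTH operands are regular. With a non-regular operand the result can come out regular or non-regular depending on the specific languages, so one has to work out L₁ − L₂ for this particular pair, as above.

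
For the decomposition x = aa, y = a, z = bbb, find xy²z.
aaaabbb

Given x = 'aa', y = 'a', z = 'bbb' and i = 2:

xy^2z = x + y·y·...·y (2 times) + z
       = 'aa' + 'a'^2 + 'bbb'
       = 'aa' + 'aa' + 'bbb'
       = 'aaaabbb'

The pumped string is 'aaaabbb' with length 7.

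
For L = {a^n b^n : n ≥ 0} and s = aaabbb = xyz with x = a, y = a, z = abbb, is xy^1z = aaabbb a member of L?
Yes

xy¹z = a · a · abbb = aaabbb.
aaabbb = a^3 b^3 has equal counts (3 = 3), so it is in L.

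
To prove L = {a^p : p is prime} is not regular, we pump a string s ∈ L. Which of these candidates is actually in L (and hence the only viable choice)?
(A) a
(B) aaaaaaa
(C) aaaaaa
(B) aaaaaaa

The pumping lemma is applied to a string s that lies in L, so first check membership of each option:
- (A) a has length 1, which is not prime, so it is not in L ✗
- (B) aaaaaaa has length 7, which is prime, so it is in L ✓
- (C) aaaaaa has length 6 = 2 × 3, which is not prime, so it is not in L ✗

Only (B) aaaaaaa is in L, so it is the only candidate that could play the role of s.
(In a complete proof one picks s in terms of the pumping length p so that |s| ≥ p is guaranteed; a fixed string like aaaaaaa illustrates the shape of such an s.)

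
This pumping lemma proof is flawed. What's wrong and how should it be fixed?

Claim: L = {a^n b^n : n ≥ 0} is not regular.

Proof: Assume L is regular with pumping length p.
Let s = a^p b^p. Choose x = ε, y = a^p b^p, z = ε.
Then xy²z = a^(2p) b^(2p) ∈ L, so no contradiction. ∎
Error: The decomposition violates |xy| ≤ p. With y = a^p b^p, |xy| = |y| = 2p > p. (The proof also miscomputes xy²z, which would be a^p b^p a^p b^p rather than a^(2p) b^(2p), and it wrongly treats one harmless decomposition as settling the matter — the prover does not get to choose the decomposition.)

Correction: The pumping lemma requires |xy| ≤ p, and the argument must handle every decomposition satisfying |xy| ≤ p, |y| ≥ 1. Since s starts with p a's, any such y consists only of a's, say y = a^k with k ≥ 1. Then xy²z = a^(p+k) b^p has unequal numbers of a's and b's, so xy²z ∉ L — the required contradiction.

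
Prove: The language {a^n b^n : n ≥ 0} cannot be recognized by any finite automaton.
Assume for contradiction that L is regular, and let p ≥ 1 be the pumping length given by the pumping lemma.
Choose s = a^p b^p. Then s ∈ L and |s| = 2p ≥ p.
By the pumping lemma, s = xyz for some x, y, z with |xy| ≤ p, |y| ≥ 1, and xy^i z ∈ L for every i ≥ 0.
Since |xy| ≤ p and the first p symbols of s are all a's, we must have y = a^k for some k with 1 ≤ k ≤ p.

Take i = 2: xy²z = a^(p + k) b^p.
This string has p + k a's but p b's, and p + k > p because k ≥ 1. So xy²z ∉ L.

This contradicts the pumping lemma, which requires xy^i z ∈ L for all i ≥ 0.
Hence L = {a^n b^n : n ≥ 0} is not regular. ∎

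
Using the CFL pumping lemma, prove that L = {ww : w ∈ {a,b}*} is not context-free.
Assume for contradiction that L is context-free, and let p ≥ 1 be the pumping length given by the pumping lemma for CFLs.
Choose s = a^p b^p a^p b^p. Then s ∈ L (take w = a^p b^p) and |s| = 4p ≥ p.
By the CFL pumping lemma, s = uvxyz for some u, v, x, y, z with |vxy| ≤ p, |vy| ≥ 1, and uv^i xy^i z ∈ L for every i ≥ 0.

Write s as four blocks A₁ B₁ A₂ B₂ with A₁ = A₂ = a^p and B₁ = B₂ = b^p. Since |vxy| ≤ p, the window vxy lies inside at most two adjacent blocks. Take i = 0 and let t = uxz, so |t| = 4p − |vy| with 1 ≤ |vy| ≤ p. If |t| is odd, t ∉ L immediately, so assume |vy| is even (hence |vy| ≥ 2) and |t|/2 = 2p − |vy|/2, which satisfies p ≤ |t|/2 ≤ 2p − 1.

Case 1 (vxy inside A₁B₁): t = a^(p−j) b^(p−l) a^p b^p with j + l = |vy|. The second half of t has length < 2p, so it is a suffix of the trailing a^p b^p and ends in b; the first half is a^(p−j) b^(p−l) a^((j+l)/2), which ends in a because (j+l)/2 ≥ 1. The halves differ, so t ∉ L.

Case 2 (vxy inside B₁A₂, straddling the middle): t = a^p b^(p−j) a^(p−l) b^p with j + l = |vy|. If t = ww, then w is a prefix of t of length ≥ p, so w begins with a^p; and w is a suffix of t of length ≥ p, so w ends with b^p. That forces |w| ≥ 2p, contradicting |w| = |t|/2 ≤ 2p − 1. So t ∉ L.

Case 3 (vxy inside A₂B₂): t = a^p b^p a^(p−j) b^(p−l) with j + l = |vy|. The first half of t is a prefix of a^p b^p, so it begins with a; the second half is b^((j+l)/2) a^(p−j) b^(p−l), which begins with b. The halves differ, so t ∉ L.

In every case uv⁰xy⁰z = uxz ∉ L.

This contradicts the CFL pumping lemma, which requires uv^i xy^i z ∈ L for all i ≥ 0.
Hence L = {ww : w ∈ {a,b}*} is not context-free. ∎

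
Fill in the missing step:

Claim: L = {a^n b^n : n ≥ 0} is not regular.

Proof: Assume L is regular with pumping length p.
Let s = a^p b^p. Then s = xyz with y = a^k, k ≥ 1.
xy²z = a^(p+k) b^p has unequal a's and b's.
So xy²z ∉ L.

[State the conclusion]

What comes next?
This contradicts the pumping lemma for regular languages,
which guarantees xy^i z ∈ L for all i ≥ 0.

Since our assumption that L is regular leads to a contradiction,
we conclude that L = {a^n b^n : n ≥ 0} is NOT regular. ∎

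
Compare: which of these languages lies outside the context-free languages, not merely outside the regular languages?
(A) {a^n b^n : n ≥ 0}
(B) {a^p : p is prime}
(B) {a^p : p is prime}

(B) {a^p : p is prime} requires the CFL pumping lemma.

- {a^n b^n : n ≥ 0} is context-free (but not regular)
  • Can be shown non-regular with the regular pumping lemma
  • After pumping, the number of a's and b's become unequal

- {a^p : p is prime} is NOT context-free
  • Requires the CFL pumping lemma to prove
  • The CFL pumping lemma also fails because prime gaps are unbounded

The CFL pumping lemma is "stronger" in that it can prove non-membership
in the larger class of context-free languages.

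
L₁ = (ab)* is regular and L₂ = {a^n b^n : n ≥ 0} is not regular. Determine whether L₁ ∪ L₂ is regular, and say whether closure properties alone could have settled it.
No — L₁ ∪ L₂ is not regular.

Let U = (ab)* ∪ {a^n b^n}. If U were regular, then U ∩ aa*bb* would be regular (closure under intersection with a regular language). But (ab)* ∩ aa*bb* = {ab} and {a^n b^n} ∩ aa*bb* = {a^n b^n : n ≥ 1}, so U ∩ aa*bb* = {a^n b^n : n ≥ 1}, which is not regular. Hence U is not regular.

Note that the bare facts "L₁ regular, L₂ non-regular" do not settle the question by themselves: the closure of regular languages under ∪, ∩, complement and difference applies only when BOTH operands are regular. With a non-regular operand the result can come out regular or non-regular depending on the specific languages, so one has to work out L₁ ∪ L₂ for this particular pair, as above.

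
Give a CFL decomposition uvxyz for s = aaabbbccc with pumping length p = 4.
u='aa', v='a', x='bb', y='b', z='ccc'

For s = aaabbbccc with pumping length p = 4:

One valid decomposition:
- u = 'aa'
- v = 'a'
- x = 'bb'
- y = 'b'
- z = 'ccc'

Verification:
- uvxyz = 'aa' + 'a' + 'bb' + 'b' + 'ccc' = aaabbbccc ✓
- |vxy| = |'abbb'| = 4 ≤ 4 ✓
- |vy| = |'ab'| = 2 > 0 ✓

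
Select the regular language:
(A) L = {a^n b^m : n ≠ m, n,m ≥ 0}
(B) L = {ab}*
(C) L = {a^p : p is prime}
(B) {ab}*

(B) L = {ab}* is regular.

This can be recognized by a finite automaton (DFA/NFA).
Regular expressions like {ab}* define regular languages.

The other choices are not regular:
- {a^n b^m : n ≠ m, n,m ≥ 0}: After pumping a's, we can make n = m
- {a^p : p is prime}: After pumping, the length becomes composite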